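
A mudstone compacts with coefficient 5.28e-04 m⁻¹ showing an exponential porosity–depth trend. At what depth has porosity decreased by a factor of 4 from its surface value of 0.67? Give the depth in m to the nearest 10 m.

2630 m

Working in km (1 km = 1000 m; c in km⁻¹ = c in m⁻¹ × 1000):
n/n₀ = 1/4 ⇒ exp(−c·Z) = 1/4 ⇒ Z = ln(4) / c
Z = 1.3863 / 0.528 = 2.626 km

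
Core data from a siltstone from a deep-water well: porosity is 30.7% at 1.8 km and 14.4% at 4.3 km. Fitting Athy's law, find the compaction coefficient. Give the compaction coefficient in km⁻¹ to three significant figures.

0.303 km⁻¹

Athy: n(z) = n₀ e^(−kz) ⇒ n₁/n₂ = e^{k(z₂−z₁)} ⇒ k = ln(n₁/n₂)/(z₂−z₁)
k = ln(0.307/0.144) / (4.3 − 1.8) = ln(2.132) / 2.5 = 0.7570 / 2.5 = 0.3028 km⁻¹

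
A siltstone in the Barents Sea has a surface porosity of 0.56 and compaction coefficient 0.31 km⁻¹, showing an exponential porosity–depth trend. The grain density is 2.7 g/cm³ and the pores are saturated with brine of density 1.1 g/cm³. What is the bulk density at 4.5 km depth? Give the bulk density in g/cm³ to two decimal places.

Porosity at depth: n = 0.56·exp(−0.31×4.5) = 0.56×0.2478 = 0.1388
Bulk density: ρ_b = (1−n)ρ_g + n·ρ_f = 0.8612×2.7 + 0.1388×1.1
       = 2.325 + 0.153 = 2.478 g/cm³

2.48 g/cm³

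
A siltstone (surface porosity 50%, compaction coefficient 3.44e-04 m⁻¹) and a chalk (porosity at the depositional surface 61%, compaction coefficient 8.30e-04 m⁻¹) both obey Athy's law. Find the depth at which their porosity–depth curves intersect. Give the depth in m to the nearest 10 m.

410 m

Working in km (1 km = 1000 m; β in km⁻¹ = β in m⁻¹ × 1000):
Set φ₀ₐ e^(−βₐd) = φ₀ᵦ e^(−βᵦd) ⇒ ln(φ₀ₐ/φ₀ᵦ) = (βₐ − βᵦ)·d
d = ln(0.5/0.61) / (0.344 − 0.83) = -0.1989 / -0.486 = 0.409 km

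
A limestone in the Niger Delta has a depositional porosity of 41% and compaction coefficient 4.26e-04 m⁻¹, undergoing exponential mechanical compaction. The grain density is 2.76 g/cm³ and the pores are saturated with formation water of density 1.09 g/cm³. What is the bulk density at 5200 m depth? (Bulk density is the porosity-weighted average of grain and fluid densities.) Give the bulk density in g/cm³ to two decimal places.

2.69 g/cm³

Working in km (1 km = 1000 m; c in km⁻¹ = c in m⁻¹ × 1000):
Porosity at depth: phi = 0.41·exp(−0.426×5.2) = 0.41×0.1091 = 0.0447
Bulk density: ρ_b = (1−phi)ρ_g + phi·ρ_f = 0.9553×2.76 + 0.0447×1.09
       = 2.637 + 0.049 = 2.685 g/cm³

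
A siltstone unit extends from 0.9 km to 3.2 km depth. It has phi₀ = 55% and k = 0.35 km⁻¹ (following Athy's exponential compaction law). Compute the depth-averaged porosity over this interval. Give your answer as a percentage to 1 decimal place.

⟨phi⟩ = (1/(d₂−d₁)) ∫ phi₀ e^(−kd) dd = phi₀·(e^(−k·d₁) − e^(−k·d₂)) / (k·(d₂−d₁))
e^(−0.35×0.9) = 0.7298; e^(−0.35×3.2) = 0.3263
⟨phi⟩ = 0.55 × (0.7298 − 0.3263) / (0.35 × 2.3) = 0.55 × 0.5013 = 0.2757

27.6%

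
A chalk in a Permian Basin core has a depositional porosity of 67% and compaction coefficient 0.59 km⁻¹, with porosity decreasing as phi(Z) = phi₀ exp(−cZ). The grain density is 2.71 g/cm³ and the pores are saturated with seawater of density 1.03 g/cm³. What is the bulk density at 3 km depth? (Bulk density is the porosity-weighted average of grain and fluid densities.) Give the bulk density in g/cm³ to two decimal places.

Porosity at depth: phi = 0.67·exp(−0.59×3) = 0.67×0.1703 = 0.1141
Bulk density: ρ_b = (1−phi)ρ_g + phi·ρ_f = 0.8859×2.71 + 0.1141×1.03
       = 2.401 + 0.118 = 2.518 g/cm³

2.52 g/cm³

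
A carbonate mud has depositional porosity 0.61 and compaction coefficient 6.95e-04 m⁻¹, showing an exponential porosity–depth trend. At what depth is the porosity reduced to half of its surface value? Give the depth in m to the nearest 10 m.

Working in km (1 km = 1000 m; β in km⁻¹ = β in m⁻¹ × 1000):
n/n₀ = 1/2 ⇒ exp(−β·z) = 1/2 ⇒ z = ln(2) / β
z = 0.6931 / 0.695 = 0.997 km

1000 m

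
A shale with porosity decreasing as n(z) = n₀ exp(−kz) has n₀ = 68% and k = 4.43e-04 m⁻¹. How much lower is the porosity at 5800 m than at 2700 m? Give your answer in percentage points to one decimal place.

Working in km (1 km = 1000 m; k in km⁻¹ = k in m⁻¹ × 1000):
n(2.7) = 0.68·e^(−0.443×2.7) = 0.2056
n(5.8) = 0.68·e^(−0.443×5.8) = 0.0521
Δn = 0.2056 − 0.0521 = 0.1535

15.4 percentage points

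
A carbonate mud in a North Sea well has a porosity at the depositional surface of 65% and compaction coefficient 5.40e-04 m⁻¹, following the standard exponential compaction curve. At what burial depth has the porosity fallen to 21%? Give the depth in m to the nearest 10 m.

Working in km (1 km = 1000 m; k in km⁻¹ = k in m⁻¹ × 1000):
Invert Athy's law: z = ln(φ₀/φ) / k
z = ln(0.65/0.21) / 0.54 = ln(3.095) / 0.54 = 1.1299 / 0.54 = 2.092 km

2090 m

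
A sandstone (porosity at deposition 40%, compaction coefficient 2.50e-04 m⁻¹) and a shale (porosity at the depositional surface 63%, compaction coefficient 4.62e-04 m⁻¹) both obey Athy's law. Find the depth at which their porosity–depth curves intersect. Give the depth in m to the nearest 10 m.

Working in km (1 km = 1000 m; k in km⁻¹ = k in m⁻¹ × 1000):
Set φ₀ₐ e^(−kₐz) = φ₀ᵦ e^(−kᵦz) ⇒ ln(φ₀ₐ/φ₀ᵦ) = (kₐ − kᵦ)·z
z = ln(0.4/0.63) / (0.25 − 0.462) = -0.4543 / -0.212 = 2.143 km

2140 m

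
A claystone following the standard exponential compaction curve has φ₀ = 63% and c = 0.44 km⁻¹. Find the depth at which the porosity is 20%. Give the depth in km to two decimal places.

Invert Athy's law: d = ln(φ₀/φ) / c
d = ln(0.63/0.2) / 0.44 = ln(3.15) / 0.44 = 1.1474 / 0.44 = 2.608 km

2.61 km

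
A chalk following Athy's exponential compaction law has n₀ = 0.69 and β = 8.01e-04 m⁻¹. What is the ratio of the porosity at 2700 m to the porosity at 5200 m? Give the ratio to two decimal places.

Working in km (1 km = 1000 m; β in km⁻¹ = β in m⁻¹ × 1000):
n(z₁)/n(z₂) = e^(−β·z₁)/e^(−β·z₂) = e^{β(z₂−z₁)}
= exp(0.801 × 2.5) = exp(2.002) = 7.4076

7.41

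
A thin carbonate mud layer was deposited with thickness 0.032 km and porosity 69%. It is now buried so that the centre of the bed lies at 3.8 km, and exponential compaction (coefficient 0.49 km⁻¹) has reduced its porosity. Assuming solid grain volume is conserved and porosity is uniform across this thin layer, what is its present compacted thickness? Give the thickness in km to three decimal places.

0.011 km

Porosity at 3.8 km: phi = 0.69·exp(−0.49×3.8) = 0.1072
Solid-volume conservation: h(1−phi) = h₀(1−phi₀) ⇒ h = h₀·(1−phi₀)/(1−phi)
h = 0.032 × (1 − 0.69)/(1 − 0.1072) = 0.032 × 0.3472 = 0.0111 km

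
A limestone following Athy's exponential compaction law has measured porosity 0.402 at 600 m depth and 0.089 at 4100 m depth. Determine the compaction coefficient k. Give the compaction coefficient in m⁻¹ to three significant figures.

Working in km (1 km = 1000 m; k in km⁻¹ = k in m⁻¹ × 1000):
Athy: φ(d) = φ₀ e^(−kd) ⇒ φ₁/φ₂ = e^{k(d₂−d₁)} ⇒ k = ln(φ₁/φ₂)/(d₂−d₁)
k = ln(0.402/0.089) / (4.1 − 0.6) = ln(4.517) / 3.5 = 1.5078 / 3.5 = 0.4308 km⁻¹

0.000431 m⁻¹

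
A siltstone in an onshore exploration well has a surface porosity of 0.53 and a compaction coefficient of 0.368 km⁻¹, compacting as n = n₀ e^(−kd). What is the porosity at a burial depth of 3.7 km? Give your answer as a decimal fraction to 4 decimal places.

0.1358

n = n₀·exp(−k·d) = 0.53 × exp(−0.368 × 3.7) = 0.53 × exp(−1.362)
  = 0.53 × 0.2563 = 0.1358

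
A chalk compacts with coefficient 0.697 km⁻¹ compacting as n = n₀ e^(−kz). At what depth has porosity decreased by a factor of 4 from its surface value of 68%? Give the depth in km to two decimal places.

1.99 km

n/n₀ = 1/4 ⇒ exp(−k·z) = 1/4 ⇒ z = ln(4) / k
z = 1.3863 / 0.697 = 1.989 km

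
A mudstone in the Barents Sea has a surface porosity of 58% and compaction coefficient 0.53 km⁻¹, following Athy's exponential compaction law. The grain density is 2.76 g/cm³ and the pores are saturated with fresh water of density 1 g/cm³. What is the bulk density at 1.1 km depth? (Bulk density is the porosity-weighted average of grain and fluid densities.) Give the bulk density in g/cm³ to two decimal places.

Porosity at depth: n = 0.58·exp(−0.53×1.1) = 0.58×0.5582 = 0.3238
Bulk density: ρ_b = (1−n)ρ_g + n·ρ_f = 0.6762×2.76 + 0.3238×1
       = 1.866 + 0.324 = 2.190 g/cm³

2.19 g/cm³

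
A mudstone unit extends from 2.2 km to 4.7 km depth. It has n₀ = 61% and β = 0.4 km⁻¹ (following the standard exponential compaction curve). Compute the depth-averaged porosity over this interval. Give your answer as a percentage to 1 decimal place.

⟨n⟩ = (1/(d₂−d₁)) ∫ n₀ e^(−βd) dd = n₀·(e^(−β·d₁) − e^(−β·d₂)) / (β·(d₂−d₁))
e^(−0.4×2.2) = 0.4148; e^(−0.4×4.7) = 0.1526
⟨n⟩ = 0.61 × (0.4148 − 0.1526) / (0.4 × 2.5) = 0.61 × 0.2622 = 0.1599

16.0%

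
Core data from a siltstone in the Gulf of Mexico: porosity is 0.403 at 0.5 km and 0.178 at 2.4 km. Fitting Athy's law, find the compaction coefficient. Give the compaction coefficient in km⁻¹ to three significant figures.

0.430 km⁻¹

Athy: n(z) = n₀ e^(−cz) ⇒ n₁/n₂ = e^{c(z₂−z₁)} ⇒ c = ln(n₁/n₂)/(z₂−z₁)
c = ln(0.403/0.178) / (2.4 − 0.5) = ln(2.264) / 1.9 = 0.8172 / 1.9 = 0.4301 km⁻¹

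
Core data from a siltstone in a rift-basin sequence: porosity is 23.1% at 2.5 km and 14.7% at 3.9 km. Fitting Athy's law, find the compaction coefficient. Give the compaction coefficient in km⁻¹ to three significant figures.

0.323 km⁻¹

Athy: phi(d) = phi₀ e^(−cd) ⇒ phi₁/phi₂ = e^{c(d₂−d₁)} ⇒ c = ln(phi₁/phi₂)/(d₂−d₁)
c = ln(0.231/0.147) / (3.9 − 2.5) = ln(1.571) / 1.4 = 0.4520 / 1.4 = 0.3228 km⁻¹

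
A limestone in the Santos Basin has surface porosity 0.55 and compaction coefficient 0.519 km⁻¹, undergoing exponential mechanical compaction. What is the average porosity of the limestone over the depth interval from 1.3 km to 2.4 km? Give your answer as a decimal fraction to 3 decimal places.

0.213

⟨phi⟩ = (1/(Z₂−Z₁)) ∫ phi₀ e^(−cZ) dZ = phi₀·(e^(−c·Z₁) − e^(−c·Z₂)) / (c·(Z₂−Z₁))
e^(−0.519×1.3) = 0.5093; e^(−0.519×2.4) = 0.2878
⟨phi⟩ = 0.55 × (0.5093 − 0.2878) / (0.519 × 1.1) = 0.55 × 0.3881 = 0.2134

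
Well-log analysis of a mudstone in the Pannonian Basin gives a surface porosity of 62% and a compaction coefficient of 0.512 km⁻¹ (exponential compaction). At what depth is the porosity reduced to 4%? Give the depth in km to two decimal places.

5.35 km

Invert Athy's law: z = ln(φ₀/φ) / β
z = ln(0.62/0.04) / 0.512 = ln(15.5) / 0.512 = 2.7408 / 0.512 = 5.353 km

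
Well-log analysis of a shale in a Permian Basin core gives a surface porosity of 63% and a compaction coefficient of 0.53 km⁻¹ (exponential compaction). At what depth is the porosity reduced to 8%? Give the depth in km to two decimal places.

3.89 km

Invert Athy's law: d = ln(φ₀/φ) / β
d = ln(0.63/0.08) / 0.53 = ln(7.875) / 0.53 = 2.0637 / 0.53 = 3.894 km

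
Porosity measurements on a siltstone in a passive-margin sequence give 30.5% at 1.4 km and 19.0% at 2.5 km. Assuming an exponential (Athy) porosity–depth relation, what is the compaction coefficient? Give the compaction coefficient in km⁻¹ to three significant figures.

Athy: φ(Z) = φ₀ e^(−kZ) ⇒ φ₁/φ₂ = e^{k(Z₂−Z₁)} ⇒ k = ln(φ₁/φ₂)/(Z₂−Z₁)
k = ln(0.305/0.19) / (2.5 − 1.4) = ln(1.605) / 1.1 = 0.4733 / 1.1 = 0.4303 km⁻¹

0.430 km⁻¹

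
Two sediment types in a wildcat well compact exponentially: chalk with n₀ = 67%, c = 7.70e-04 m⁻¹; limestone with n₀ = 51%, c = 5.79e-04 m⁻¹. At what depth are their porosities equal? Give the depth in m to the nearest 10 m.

Working in km (1 km = 1000 m; c in km⁻¹ = c in m⁻¹ × 1000):
Set n₀ₐ e^(−cₐd) = n₀ᵦ e^(−cᵦd) ⇒ ln(n₀ₐ/n₀ᵦ) = (cₐ − cᵦ)·d
d = ln(0.67/0.51) / (0.77 − 0.579) = 0.2729 / 0.191 = 1.429 km

1430 m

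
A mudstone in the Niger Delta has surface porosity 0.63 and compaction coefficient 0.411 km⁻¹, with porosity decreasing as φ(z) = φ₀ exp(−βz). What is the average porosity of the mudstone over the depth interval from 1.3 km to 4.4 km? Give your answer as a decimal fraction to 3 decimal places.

0.209

⟨φ⟩ = (1/(z₂−z₁)) ∫ φ₀ e^(−βz) dz = φ₀·(e^(−β·z₁) − e^(−β·z₂)) / (β·(z₂−z₁))
e^(−0.411×1.3) = 0.5861; e^(−0.411×4.4) = 0.1639
⟨φ⟩ = 0.63 × (0.5861 − 0.1639) / (0.411 × 3.1) = 0.63 × 0.3313 = 0.2087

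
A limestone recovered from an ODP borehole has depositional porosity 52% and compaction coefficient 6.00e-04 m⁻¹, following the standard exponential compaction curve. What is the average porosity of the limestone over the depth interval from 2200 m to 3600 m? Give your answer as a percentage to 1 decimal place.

9.4%

Working in km (1 km = 1000 m; c in km⁻¹ = c in m⁻¹ × 1000):
⟨φ⟩ = (1/(z₂−z₁)) ∫ φ₀ e^(−cz) dz = φ₀·(e^(−c·z₁) − e^(−c·z₂)) / (c·(z₂−z₁))
e^(−0.6×2.2) = 0.2671; e^(−0.6×3.6) = 0.1153
⟨φ⟩ = 0.52 × (0.2671 − 0.1153) / (0.6 × 1.4) = 0.52 × 0.1807 = 0.0940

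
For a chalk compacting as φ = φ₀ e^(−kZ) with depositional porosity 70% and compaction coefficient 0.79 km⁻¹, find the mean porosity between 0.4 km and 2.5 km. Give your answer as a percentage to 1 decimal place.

24.9%

⟨φ⟩ = (1/(Z₂−Z₁)) ∫ φ₀ e^(−kZ) dZ = φ₀·(e^(−k·Z₁) − e^(−k·Z₂)) / (k·(Z₂−Z₁))
e^(−0.79×0.4) = 0.7291; e^(−0.79×2.5) = 0.1388
⟨φ⟩ = 0.7 × (0.7291 − 0.1388) / (0.79 × 2.1) = 0.7 × 0.3558 = 0.2491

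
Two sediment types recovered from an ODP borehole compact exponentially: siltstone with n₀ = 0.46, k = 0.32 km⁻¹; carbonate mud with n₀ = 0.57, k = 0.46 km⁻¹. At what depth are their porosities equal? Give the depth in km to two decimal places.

Set n₀ₐ e^(−kₐd) = n₀ᵦ e^(−kᵦd) ⇒ ln(n₀ₐ/n₀ᵦ) = (kₐ − kᵦ)·d
d = ln(0.46/0.57) / (0.32 − 0.46) = -0.2144 / -0.14 = 1.531 km

1.53 km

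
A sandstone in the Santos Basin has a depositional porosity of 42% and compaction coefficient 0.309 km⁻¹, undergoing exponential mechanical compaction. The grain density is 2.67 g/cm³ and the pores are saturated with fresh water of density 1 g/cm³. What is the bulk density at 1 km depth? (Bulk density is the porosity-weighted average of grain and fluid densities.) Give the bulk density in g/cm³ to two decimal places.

Porosity at depth: φ = 0.42·exp(−0.309×1) = 0.42×0.7342 = 0.3084
Bulk density: ρ_b = (1−φ)ρ_g + φ·ρ_f = 0.6916×2.67 + 0.3084×1
       = 1.847 + 0.308 = 2.155 g/cm³

2.16 g/cm³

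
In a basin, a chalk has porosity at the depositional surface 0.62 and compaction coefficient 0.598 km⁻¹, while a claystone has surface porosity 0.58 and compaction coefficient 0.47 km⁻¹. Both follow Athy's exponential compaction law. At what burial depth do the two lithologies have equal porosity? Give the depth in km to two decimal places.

0.52 km

Set φ₀ₐ e^(−kₐz) = φ₀ᵦ e^(−kᵦz) ⇒ ln(φ₀ₐ/φ₀ᵦ) = (kₐ − kᵦ)·z
z = ln(0.62/0.58) / (0.598 − 0.47) = 0.0667 / 0.128 = 0.521 km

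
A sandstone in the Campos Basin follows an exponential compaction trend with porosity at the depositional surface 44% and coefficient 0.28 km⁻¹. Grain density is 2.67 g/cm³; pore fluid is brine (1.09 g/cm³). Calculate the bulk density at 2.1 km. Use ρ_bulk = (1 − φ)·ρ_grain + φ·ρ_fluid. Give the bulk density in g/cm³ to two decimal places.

2.28 g/cm³

Porosity at depth: φ = 0.44·exp(−0.28×2.1) = 0.44×0.5554 = 0.2444
Bulk density: ρ_b = (1−φ)ρ_g + φ·ρ_f = 0.7556×2.67 + 0.2444×1.09
       = 2.017 + 0.266 = 2.284 g/cm³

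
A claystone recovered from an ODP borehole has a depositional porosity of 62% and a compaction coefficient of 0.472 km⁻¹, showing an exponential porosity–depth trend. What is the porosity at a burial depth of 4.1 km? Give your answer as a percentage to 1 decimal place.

φ = φ₀·exp(−k·Z) = 0.62 × exp(−0.472 × 4.1) = 0.62 × exp(−1.935)
  = 0.62 × 0.1444 = 0.0895

9.0%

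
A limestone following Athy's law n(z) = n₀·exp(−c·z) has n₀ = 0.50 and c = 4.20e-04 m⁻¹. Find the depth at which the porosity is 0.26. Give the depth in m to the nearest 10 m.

1560 m

Working in km (1 km = 1000 m; c in km⁻¹ = c in m⁻¹ × 1000):
Invert Athy's law: z = ln(n₀/n) / c
z = ln(0.5/0.26) / 0.42 = ln(1.923) / 0.42 = 0.6539 / 0.42 = 1.557 km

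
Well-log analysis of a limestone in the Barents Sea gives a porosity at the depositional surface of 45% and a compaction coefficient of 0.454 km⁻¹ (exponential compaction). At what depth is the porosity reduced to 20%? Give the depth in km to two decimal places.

Invert Athy's law: z = ln(phi₀/phi) / k
z = ln(0.45/0.2) / 0.454 = ln(2.25) / 0.454 = 0.8109 / 0.454 = 1.786 km

1.79 km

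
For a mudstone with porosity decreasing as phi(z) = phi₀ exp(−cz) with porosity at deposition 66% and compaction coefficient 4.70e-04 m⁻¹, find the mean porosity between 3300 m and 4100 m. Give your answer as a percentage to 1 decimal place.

11.7%

Working in km (1 km = 1000 m; c in km⁻¹ = c in m⁻¹ × 1000):
⟨phi⟩ = (1/(z₂−z₁)) ∫ phi₀ e^(−cz) dz = phi₀·(e^(−c·z₁) − e^(−c·z₂)) / (c·(z₂−z₁))
e^(−0.47×3.3) = 0.2120; e^(−0.47×4.1) = 0.1456
⟨phi⟩ = 0.66 × (0.2120 − 0.1456) / (0.47 × 0.8) = 0.66 × 0.1767 = 0.1166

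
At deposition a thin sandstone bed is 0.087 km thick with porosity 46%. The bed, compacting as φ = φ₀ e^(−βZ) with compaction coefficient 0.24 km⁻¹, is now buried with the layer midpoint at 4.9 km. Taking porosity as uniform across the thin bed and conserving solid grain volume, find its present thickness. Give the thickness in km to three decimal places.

Porosity at 4.9 km: φ = 0.46·exp(−0.24×4.9) = 0.1419
Solid-volume conservation: h(1−φ) = h₀(1−φ₀) ⇒ h = h₀·(1−φ₀)/(1−φ)
h = 0.087 × (1 − 0.46)/(1 − 0.1419) = 0.087 × 0.6293 = 0.0547 km

0.055 km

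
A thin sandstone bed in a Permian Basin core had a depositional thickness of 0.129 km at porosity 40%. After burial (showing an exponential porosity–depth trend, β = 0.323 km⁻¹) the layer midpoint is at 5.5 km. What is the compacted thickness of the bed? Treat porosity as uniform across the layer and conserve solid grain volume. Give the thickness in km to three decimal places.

0.083 km

Porosity at 5.5 km: phi = 0.4·exp(−0.323×5.5) = 0.0677
Solid-volume conservation: h(1−phi) = h₀(1−phi₀) ⇒ h = h₀·(1−phi₀)/(1−phi)
h = 0.129 × (1 − 0.4)/(1 − 0.0677) = 0.129 × 0.6436 = 0.0830 km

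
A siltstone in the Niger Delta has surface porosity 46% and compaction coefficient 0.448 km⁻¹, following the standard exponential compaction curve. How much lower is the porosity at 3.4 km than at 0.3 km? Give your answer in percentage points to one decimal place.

30.2 percentage points

φ(0.3) = 0.46·e^(−0.448×0.3) = 0.4022
φ(3.4) = 0.46·e^(−0.448×3.4) = 0.1003
Δφ = 0.4022 − 0.1003 = 0.3019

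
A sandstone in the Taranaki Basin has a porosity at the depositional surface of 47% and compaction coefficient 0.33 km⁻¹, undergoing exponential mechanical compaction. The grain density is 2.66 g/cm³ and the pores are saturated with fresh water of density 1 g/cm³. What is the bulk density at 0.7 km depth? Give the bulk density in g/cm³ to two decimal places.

Porosity at depth: phi = 0.47·exp(−0.33×0.7) = 0.47×0.7937 = 0.3731
Bulk density: ρ_b = (1−phi)ρ_g + phi·ρ_f = 0.6269×2.66 + 0.3731×1
       = 1.668 + 0.373 = 2.041 g/cm³

2.04 g/cm³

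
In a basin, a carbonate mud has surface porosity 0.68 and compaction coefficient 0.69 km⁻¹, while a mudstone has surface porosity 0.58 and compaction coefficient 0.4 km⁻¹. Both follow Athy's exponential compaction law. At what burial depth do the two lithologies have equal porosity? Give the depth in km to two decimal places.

0.55 km

Set n₀ₐ e^(−cₐz) = n₀ᵦ e^(−cᵦz) ⇒ ln(n₀ₐ/n₀ᵦ) = (cₐ − cᵦ)·z
z = ln(0.68/0.58) / (0.69 − 0.4) = 0.1591 / 0.29 = 0.548 km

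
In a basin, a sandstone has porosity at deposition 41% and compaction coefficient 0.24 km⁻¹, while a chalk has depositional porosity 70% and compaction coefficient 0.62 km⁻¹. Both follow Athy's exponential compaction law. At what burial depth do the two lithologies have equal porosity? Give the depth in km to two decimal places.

1.41 km

Set φ₀ₐ e^(−cₐz) = φ₀ᵦ e^(−cᵦz) ⇒ ln(φ₀ₐ/φ₀ᵦ) = (cₐ − cᵦ)·z
z = ln(0.41/0.7) / (0.24 − 0.62) = -0.5349 / -0.38 = 1.408 km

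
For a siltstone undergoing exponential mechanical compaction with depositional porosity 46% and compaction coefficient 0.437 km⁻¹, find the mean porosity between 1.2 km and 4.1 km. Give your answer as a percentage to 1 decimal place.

⟨phi⟩ = (1/(Z₂−Z₁)) ∫ phi₀ e^(−cZ) dZ = phi₀·(e^(−c·Z₁) − e^(−c·Z₂)) / (c·(Z₂−Z₁))
e^(−0.437×1.2) = 0.5919; e^(−0.437×4.1) = 0.1667
⟨phi⟩ = 0.46 × (0.5919 − 0.1667) / (0.437 × 2.9) = 0.46 × 0.3355 = 0.1543

15.4%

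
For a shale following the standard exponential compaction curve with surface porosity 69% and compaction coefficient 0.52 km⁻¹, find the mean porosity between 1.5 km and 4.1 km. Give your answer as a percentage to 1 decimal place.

17.3%

⟨n⟩ = (1/(z₂−z₁)) ∫ n₀ e^(−kz) dz = n₀·(e^(−k·z₁) − e^(−k·z₂)) / (k·(z₂−z₁))
e^(−0.52×1.5) = 0.4584; e^(−0.52×4.1) = 0.1186
⟨n⟩ = 0.69 × (0.4584 − 0.1186) / (0.52 × 2.6) = 0.69 × 0.2513 = 0.1734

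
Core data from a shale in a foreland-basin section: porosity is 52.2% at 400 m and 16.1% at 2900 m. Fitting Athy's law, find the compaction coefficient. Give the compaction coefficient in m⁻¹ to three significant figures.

Working in km (1 km = 1000 m; c in km⁻¹ = c in m⁻¹ × 1000):
Athy: φ(Z) = φ₀ e^(−cZ) ⇒ φ₁/φ₂ = e^{c(Z₂−Z₁)} ⇒ c = ln(φ₁/φ₂)/(Z₂−Z₁)
c = ln(0.522/0.161) / (2.9 − 0.4) = ln(3.242) / 2.5 = 1.1763 / 2.5 = 0.4705 km⁻¹

0.000471 m⁻¹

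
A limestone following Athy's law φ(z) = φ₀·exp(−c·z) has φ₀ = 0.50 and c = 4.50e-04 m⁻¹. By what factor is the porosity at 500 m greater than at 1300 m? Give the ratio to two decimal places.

1.43

Working in km (1 km = 1000 m; c in km⁻¹ = c in m⁻¹ × 1000):
φ(z₁)/φ(z₂) = e^(−c·z₁)/e^(−c·z₂) = e^{c(z₂−z₁)}
= exp(0.45 × 0.8) = exp(0.36) = 1.4333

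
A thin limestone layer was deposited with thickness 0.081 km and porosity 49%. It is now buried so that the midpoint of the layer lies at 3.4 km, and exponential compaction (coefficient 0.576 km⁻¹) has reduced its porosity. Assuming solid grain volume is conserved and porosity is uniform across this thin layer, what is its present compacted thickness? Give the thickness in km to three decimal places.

Porosity at 3.4 km: n = 0.49·exp(−0.576×3.4) = 0.0691
Solid-volume conservation: h(1−n) = h₀(1−n₀) ⇒ h = h₀·(1−n₀)/(1−n)
h = 0.081 × (1 − 0.49)/(1 − 0.0691) = 0.081 × 0.5479 = 0.0444 km

0.044 km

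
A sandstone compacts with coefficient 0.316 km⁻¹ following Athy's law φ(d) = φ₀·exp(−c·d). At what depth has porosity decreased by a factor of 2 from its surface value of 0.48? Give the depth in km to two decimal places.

2.19 km

φ/φ₀ = 1/2 ⇒ exp(−c·d) = 1/2 ⇒ d = ln(2) / c
d = 0.6931 / 0.316 = 2.194 km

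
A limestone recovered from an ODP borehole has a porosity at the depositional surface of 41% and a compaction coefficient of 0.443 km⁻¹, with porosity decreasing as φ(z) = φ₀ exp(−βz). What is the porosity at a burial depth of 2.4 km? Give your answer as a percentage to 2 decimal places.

14.16%

φ = φ₀·exp(−β·z) = 0.41 × exp(−0.443 × 2.4) = 0.41 × exp(−1.063)
  = 0.41 × 0.3453 = 0.1416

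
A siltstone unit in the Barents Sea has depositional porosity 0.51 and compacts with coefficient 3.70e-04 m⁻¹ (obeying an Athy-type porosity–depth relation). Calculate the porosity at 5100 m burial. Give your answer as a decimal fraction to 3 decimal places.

Working in km (1 km = 1000 m; k in km⁻¹ = k in m⁻¹ × 1000):
n = n₀·exp(−k·d) = 0.51 × exp(−0.37 × 5.1) = 0.51 × exp(−1.887)
  = 0.51 × 0.1515 = 0.0773

0.077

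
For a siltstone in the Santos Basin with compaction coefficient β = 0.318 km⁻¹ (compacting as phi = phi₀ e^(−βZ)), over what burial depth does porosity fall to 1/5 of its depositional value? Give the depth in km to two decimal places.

5.06 km

phi/phi₀ = 1/5 ⇒ exp(−β·Z) = 1/5 ⇒ Z = ln(5) / β
Z = 1.6094 / 0.318 = 5.061 km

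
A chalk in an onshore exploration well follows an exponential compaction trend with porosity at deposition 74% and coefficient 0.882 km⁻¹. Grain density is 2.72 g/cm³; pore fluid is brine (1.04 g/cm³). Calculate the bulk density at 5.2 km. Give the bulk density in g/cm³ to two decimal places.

Porosity at depth: phi = 0.74·exp(−0.882×5.2) = 0.74×0.0102 = 0.0075
Bulk density: ρ_b = (1−phi)ρ_g + phi·ρ_f = 0.9925×2.72 + 0.0075×1.04
       = 2.699 + 0.008 = 2.707 g/cm³

2.71 g/cm³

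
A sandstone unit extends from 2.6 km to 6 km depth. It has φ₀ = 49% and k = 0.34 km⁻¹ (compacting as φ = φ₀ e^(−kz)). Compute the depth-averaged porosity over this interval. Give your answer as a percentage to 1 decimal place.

12.0%

⟨φ⟩ = (1/(z₂−z₁)) ∫ φ₀ e^(−kz) dz = φ₀·(e^(−k·z₁) − e^(−k·z₂)) / (k·(z₂−z₁))
e^(−0.34×2.6) = 0.4131; e^(−0.34×6) = 0.1300
⟨φ⟩ = 0.49 × (0.4131 − 0.1300) / (0.34 × 3.4) = 0.49 × 0.2449 = 0.1200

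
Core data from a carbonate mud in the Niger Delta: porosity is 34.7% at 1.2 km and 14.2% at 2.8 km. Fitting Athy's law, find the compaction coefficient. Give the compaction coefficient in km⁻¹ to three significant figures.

Athy: φ(Z) = φ₀ e^(−kZ) ⇒ φ₁/φ₂ = e^{k(Z₂−Z₁)} ⇒ k = ln(φ₁/φ₂)/(Z₂−Z₁)
k = ln(0.347/0.142) / (2.8 − 1.2) = ln(2.444) / 1.6 = 0.8935 / 1.6 = 0.5584 km⁻¹

0.558 km⁻¹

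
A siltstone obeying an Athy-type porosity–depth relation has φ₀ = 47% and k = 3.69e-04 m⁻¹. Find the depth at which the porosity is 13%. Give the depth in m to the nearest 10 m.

Working in km (1 km = 1000 m; k in km⁻¹ = k in m⁻¹ × 1000):
Invert Athy's law: z = ln(φ₀/φ) / k
z = ln(0.47/0.13) / 0.369 = ln(3.615) / 0.369 = 1.2852 / 0.369 = 3.483 km

3480 m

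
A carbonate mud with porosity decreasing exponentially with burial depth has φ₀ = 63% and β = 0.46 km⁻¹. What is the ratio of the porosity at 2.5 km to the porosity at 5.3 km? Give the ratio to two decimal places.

3.63

φ(d₁)/φ(d₂) = e^(−β·d₁)/e^(−β·d₂) = e^{β(d₂−d₁)}
= exp(0.46 × 2.8) = exp(1.288) = 3.6255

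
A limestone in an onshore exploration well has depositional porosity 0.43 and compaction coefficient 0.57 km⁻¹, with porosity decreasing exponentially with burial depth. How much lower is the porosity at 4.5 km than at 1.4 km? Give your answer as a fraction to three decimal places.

n(1.4) = 0.43·e^(−0.57×1.4) = 0.1936
n(4.5) = 0.43·e^(−0.57×4.5) = 0.0331
Δn = 0.1936 − 0.0331 = 0.1605

0.161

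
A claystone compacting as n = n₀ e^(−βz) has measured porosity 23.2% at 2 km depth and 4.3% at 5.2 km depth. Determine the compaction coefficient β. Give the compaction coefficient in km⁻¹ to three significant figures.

Athy: n(z) = n₀ e^(−βz) ⇒ n₁/n₂ = e^{β(z₂−z₁)} ⇒ β = ln(n₁/n₂)/(z₂−z₁)
β = ln(0.232/0.043) / (5.2 − 2) = ln(5.395) / 3.2 = 1.6855 / 3.2 = 0.5267 km⁻¹

0.527 km⁻¹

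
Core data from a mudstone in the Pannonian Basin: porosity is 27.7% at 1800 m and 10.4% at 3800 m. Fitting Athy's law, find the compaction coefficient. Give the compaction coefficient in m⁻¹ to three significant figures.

Working in km (1 km = 1000 m; k in km⁻¹ = k in m⁻¹ × 1000):
Athy: φ(Z) = φ₀ e^(−kZ) ⇒ φ₁/φ₂ = e^{k(Z₂−Z₁)} ⇒ k = ln(φ₁/φ₂)/(Z₂−Z₁)
k = ln(0.277/0.104) / (3.8 − 1.8) = ln(2.663) / 2 = 0.9796 / 2 = 0.4898 km⁻¹

0.000490 m⁻¹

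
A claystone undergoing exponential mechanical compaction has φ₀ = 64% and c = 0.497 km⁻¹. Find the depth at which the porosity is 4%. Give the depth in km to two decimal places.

5.58 km

Invert Athy's law: Z = ln(φ₀/φ) / c
Z = ln(0.64/0.04) / 0.497 = ln(16) / 0.497 = 2.7726 / 0.497 = 5.579 km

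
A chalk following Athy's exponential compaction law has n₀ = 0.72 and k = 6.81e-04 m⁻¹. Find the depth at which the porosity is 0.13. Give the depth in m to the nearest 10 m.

2510 m

Working in km (1 km = 1000 m; k in km⁻¹ = k in m⁻¹ × 1000):
Invert Athy's law: d = ln(n₀/n) / k
d = ln(0.72/0.13) / 0.681 = ln(5.538) / 0.681 = 1.7117 / 0.681 = 2.514 km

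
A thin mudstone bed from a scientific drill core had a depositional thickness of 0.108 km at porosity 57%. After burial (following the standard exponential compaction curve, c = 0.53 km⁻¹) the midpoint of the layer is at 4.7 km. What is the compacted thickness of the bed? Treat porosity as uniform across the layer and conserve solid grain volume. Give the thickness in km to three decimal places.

0.049 km

Porosity at 4.7 km: phi = 0.57·exp(−0.53×4.7) = 0.0472
Solid-volume conservation: h(1−phi) = h₀(1−phi₀) ⇒ h = h₀·(1−phi₀)/(1−phi)
h = 0.108 × (1 − 0.57)/(1 − 0.0472) = 0.108 × 0.4513 = 0.0487 km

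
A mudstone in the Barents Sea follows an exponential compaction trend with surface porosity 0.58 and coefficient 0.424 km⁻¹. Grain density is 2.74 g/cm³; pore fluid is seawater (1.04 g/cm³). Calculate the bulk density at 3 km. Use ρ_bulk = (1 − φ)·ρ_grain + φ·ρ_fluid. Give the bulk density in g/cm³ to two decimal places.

2.46 g/cm³

Porosity at depth: phi = 0.58·exp(−0.424×3) = 0.58×0.2803 = 0.1626
Bulk density: ρ_b = (1−phi)ρ_g + phi·ρ_f = 0.8374×2.74 + 0.1626×1.04
       = 2.295 + 0.169 = 2.464 g/cm³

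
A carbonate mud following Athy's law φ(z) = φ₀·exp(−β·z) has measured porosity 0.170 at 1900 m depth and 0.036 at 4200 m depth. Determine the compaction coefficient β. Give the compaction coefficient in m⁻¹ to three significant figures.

0.000675 m⁻¹

Working in km (1 km = 1000 m; β in km⁻¹ = β in m⁻¹ × 1000):
Athy: φ(z) = φ₀ e^(−βz) ⇒ φ₁/φ₂ = e^{β(z₂−z₁)} ⇒ β = ln(φ₁/φ₂)/(z₂−z₁)
β = ln(0.17/0.036) / (4.2 − 1.9) = ln(4.722) / 2.3 = 1.5523 / 2.3 = 0.6749 km⁻¹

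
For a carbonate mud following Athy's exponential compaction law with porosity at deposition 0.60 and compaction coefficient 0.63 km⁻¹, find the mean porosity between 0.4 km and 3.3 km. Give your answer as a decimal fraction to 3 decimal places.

0.214

⟨phi⟩ = (1/(Z₂−Z₁)) ∫ phi₀ e^(−βZ) dZ = phi₀·(e^(−β·Z₁) − e^(−β·Z₂)) / (β·(Z₂−Z₁))
e^(−0.63×0.4) = 0.7772; e^(−0.63×3.3) = 0.1251
⟨phi⟩ = 0.6 × (0.7772 − 0.1251) / (0.63 × 2.9) = 0.6 × 0.3570 = 0.2142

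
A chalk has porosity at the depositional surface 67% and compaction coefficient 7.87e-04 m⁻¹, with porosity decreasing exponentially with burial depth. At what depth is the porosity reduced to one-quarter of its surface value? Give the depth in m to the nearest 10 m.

1760 m

Working in km (1 km = 1000 m; β in km⁻¹ = β in m⁻¹ × 1000):
phi/phi₀ = 1/4 ⇒ exp(−β·Z) = 1/4 ⇒ Z = ln(4) / β
Z = 1.3863 / 0.787 = 1.761 km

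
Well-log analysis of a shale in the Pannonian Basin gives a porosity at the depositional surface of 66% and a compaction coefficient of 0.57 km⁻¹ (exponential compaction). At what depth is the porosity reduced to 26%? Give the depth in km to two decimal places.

1.63 km

Invert Athy's law: z = ln(n₀/n) / c
z = ln(0.66/0.26) / 0.57 = ln(2.538) / 0.57 = 0.9316 / 0.57 = 1.634 km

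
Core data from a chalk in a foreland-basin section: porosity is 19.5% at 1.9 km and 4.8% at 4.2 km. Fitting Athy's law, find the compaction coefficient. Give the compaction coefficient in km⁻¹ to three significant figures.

Athy: φ(Z) = φ₀ e^(−kZ) ⇒ φ₁/φ₂ = e^{k(Z₂−Z₁)} ⇒ k = ln(φ₁/φ₂)/(Z₂−Z₁)
k = ln(0.195/0.048) / (4.2 − 1.9) = ln(4.062) / 2.3 = 1.4018 / 2.3 = 0.6095 km⁻¹

0.609 km⁻¹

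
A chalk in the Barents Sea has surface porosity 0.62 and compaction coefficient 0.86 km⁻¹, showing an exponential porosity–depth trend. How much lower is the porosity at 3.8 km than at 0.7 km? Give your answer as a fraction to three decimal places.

0.316

φ(0.7) = 0.62·e^(−0.86×0.7) = 0.3396
φ(3.8) = 0.62·e^(−0.86×3.8) = 0.0236
Δφ = 0.3396 − 0.0236 = 0.3160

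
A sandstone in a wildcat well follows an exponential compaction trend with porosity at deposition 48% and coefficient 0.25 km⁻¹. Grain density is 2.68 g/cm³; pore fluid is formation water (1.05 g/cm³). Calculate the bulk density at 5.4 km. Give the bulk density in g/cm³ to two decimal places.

2.48 g/cm³

Porosity at depth: phi = 0.48·exp(−0.25×5.4) = 0.48×0.2592 = 0.1244
Bulk density: ρ_b = (1−phi)ρ_g + phi·ρ_f = 0.8756×2.68 + 0.1244×1.05
       = 2.347 + 0.131 = 2.477 g/cm³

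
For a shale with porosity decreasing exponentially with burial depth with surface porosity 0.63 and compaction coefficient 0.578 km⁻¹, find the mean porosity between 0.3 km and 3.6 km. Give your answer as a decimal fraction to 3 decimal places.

⟨phi⟩ = (1/(Z₂−Z₁)) ∫ phi₀ e^(−cZ) dZ = phi₀·(e^(−c·Z₁) − e^(−c·Z₂)) / (c·(Z₂−Z₁))
e^(−0.578×0.3) = 0.8408; e^(−0.578×3.6) = 0.1248
⟨phi⟩ = 0.63 × (0.8408 − 0.1248) / (0.578 × 3.3) = 0.63 × 0.3754 = 0.2365

0.236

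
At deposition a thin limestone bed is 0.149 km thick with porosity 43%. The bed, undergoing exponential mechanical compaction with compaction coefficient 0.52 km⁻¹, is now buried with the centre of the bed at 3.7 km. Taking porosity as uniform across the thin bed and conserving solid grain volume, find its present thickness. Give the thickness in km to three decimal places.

Porosity at 3.7 km: phi = 0.43·exp(−0.52×3.7) = 0.0628
Solid-volume conservation: h(1−phi) = h₀(1−phi₀) ⇒ h = h₀·(1−phi₀)/(1−phi)
h = 0.149 × (1 − 0.43)/(1 − 0.0628) = 0.149 × 0.6082 = 0.0906 km

0.091 km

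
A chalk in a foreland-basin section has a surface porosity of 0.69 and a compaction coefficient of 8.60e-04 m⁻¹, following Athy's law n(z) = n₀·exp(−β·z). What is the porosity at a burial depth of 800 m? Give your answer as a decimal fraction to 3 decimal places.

0.347

Working in km (1 km = 1000 m; β in km⁻¹ = β in m⁻¹ × 1000):
n = n₀·exp(−β·z) = 0.69 × exp(−0.86 × 0.8) = 0.69 × exp(−0.688)
  = 0.69 × 0.5026 = 0.3468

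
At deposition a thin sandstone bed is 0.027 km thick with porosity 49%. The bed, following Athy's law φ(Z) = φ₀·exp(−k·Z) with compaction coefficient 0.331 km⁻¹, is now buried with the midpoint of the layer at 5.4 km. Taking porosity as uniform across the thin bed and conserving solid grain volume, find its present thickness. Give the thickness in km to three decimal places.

0.015 km

Porosity at 5.4 km: φ = 0.49·exp(−0.331×5.4) = 0.0820
Solid-volume conservation: h(1−φ) = h₀(1−φ₀) ⇒ h = h₀·(1−φ₀)/(1−φ)
h = 0.027 × (1 − 0.49)/(1 − 0.0820) = 0.027 × 0.5556 = 0.0150 km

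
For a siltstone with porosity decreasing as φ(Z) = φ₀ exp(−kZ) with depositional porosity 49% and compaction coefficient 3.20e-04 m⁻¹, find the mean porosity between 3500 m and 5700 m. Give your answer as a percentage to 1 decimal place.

Working in km (1 km = 1000 m; k in km⁻¹ = k in m⁻¹ × 1000):
⟨φ⟩ = (1/(Z₂−Z₁)) ∫ φ₀ e^(−kZ) dZ = φ₀·(e^(−k·Z₁) − e^(−k·Z₂)) / (k·(Z₂−Z₁))
e^(−0.32×3.5) = 0.3263; e^(−0.32×5.7) = 0.1614
⟨φ⟩ = 0.49 × (0.3263 − 0.1614) / (0.32 × 2.2) = 0.49 × 0.2342 = 0.1148

11.5%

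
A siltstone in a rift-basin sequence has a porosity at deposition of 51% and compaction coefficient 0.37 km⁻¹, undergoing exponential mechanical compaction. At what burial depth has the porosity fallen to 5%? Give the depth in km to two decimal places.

Invert Athy's law: Z = ln(φ₀/φ) / β
Z = ln(0.51/0.05) / 0.37 = ln(10.2) / 0.37 = 2.3224 / 0.37 = 6.277 km

6.28 km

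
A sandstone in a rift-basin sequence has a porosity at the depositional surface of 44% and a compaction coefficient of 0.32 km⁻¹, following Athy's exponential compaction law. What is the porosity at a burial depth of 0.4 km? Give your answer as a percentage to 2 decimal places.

38.71%

n = n₀·exp(−β·z) = 0.44 × exp(−0.32 × 0.4) = 0.44 × exp(−0.128)
  = 0.44 × 0.8799 = 0.3871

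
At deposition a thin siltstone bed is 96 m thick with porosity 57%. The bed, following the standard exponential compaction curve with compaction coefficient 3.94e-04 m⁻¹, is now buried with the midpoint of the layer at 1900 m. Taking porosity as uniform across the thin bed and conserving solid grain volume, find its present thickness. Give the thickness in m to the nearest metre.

57 m

Working in km (1 km = 1000 m; k in km⁻¹ = k in m⁻¹ × 1000):
Porosity at 1.9 km: phi = 0.57·exp(−0.394×1.9) = 0.2696
Solid-volume conservation: h(1−phi) = h₀(1−phi₀) ⇒ h = h₀·(1−phi₀)/(1−phi)
h = 0.096 × (1 − 0.57)/(1 − 0.2696) = 0.096 × 0.5887 = 0.0565 km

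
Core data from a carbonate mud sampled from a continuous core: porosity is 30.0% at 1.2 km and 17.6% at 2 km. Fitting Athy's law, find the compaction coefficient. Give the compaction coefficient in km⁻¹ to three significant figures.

Athy: n(d) = n₀ e^(−kd) ⇒ n₁/n₂ = e^{k(d₂−d₁)} ⇒ k = ln(n₁/n₂)/(d₂−d₁)
k = ln(0.3/0.176) / (2 − 1.2) = ln(1.705) / 0.8 = 0.5333 / 0.8 = 0.6666 km⁻¹

0.667 km⁻¹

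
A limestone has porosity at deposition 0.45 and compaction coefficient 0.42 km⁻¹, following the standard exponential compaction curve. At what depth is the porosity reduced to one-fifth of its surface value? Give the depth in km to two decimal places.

φ/φ₀ = 1/5 ⇒ exp(−k·d) = 1/5 ⇒ d = ln(5) / k
d = 1.6094 / 0.42 = 3.832 km

3.83 km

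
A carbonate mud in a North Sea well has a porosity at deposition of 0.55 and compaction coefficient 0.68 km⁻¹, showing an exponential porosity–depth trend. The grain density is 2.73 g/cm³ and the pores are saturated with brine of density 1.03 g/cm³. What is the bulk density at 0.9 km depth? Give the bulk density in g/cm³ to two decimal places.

2.22 g/cm³

Porosity at depth: phi = 0.55·exp(−0.68×0.9) = 0.55×0.5423 = 0.2982
Bulk density: ρ_b = (1−phi)ρ_g + phi·ρ_f = 0.7018×2.73 + 0.2982×1.03
       = 1.916 + 0.307 = 2.223 g/cm³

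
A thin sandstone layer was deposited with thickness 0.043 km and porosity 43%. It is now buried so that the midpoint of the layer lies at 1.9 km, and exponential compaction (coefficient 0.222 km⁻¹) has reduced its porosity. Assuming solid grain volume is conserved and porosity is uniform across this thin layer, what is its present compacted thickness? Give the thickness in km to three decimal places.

Porosity at 1.9 km: phi = 0.43·exp(−0.222×1.9) = 0.2820
Solid-volume conservation: h(1−phi) = h₀(1−phi₀) ⇒ h = h₀·(1−phi₀)/(1−phi)
h = 0.043 × (1 − 0.43)/(1 − 0.2820) = 0.043 × 0.7939 = 0.0341 km

0.034 km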